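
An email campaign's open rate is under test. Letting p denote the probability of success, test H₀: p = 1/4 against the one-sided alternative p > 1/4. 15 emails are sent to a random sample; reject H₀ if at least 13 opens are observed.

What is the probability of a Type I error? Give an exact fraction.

991/1073741824

α = P(reject H₀ | H₀ true) = P(Y ≥ 13 | p = 1/4), with Y ~ Binomial(15, 1/4).
P(Y ≥ 13) = Σ_{j=13}^{15} C(15,j)·(1/4)^j·(3/4)^{15-j} = 991/1073741824.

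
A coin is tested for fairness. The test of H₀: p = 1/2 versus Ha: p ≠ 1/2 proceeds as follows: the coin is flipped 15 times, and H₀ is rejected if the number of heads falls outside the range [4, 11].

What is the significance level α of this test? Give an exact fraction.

α = P(Y ≤ 3 or Y ≥ 12 | p = 1/2), Y ~ Binomial(15, 1/2).
The two tails are symmetric, so α = 2·(1 + 15 + 105 + 455)/2^15 = 1152/32768 = 9/256.

9/256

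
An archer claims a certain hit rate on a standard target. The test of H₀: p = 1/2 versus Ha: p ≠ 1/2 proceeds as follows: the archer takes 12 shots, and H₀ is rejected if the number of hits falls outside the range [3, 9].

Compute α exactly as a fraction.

The significance level is the null-hypothesis probability of the rejection region {≤2} ∪ {≥10}.
Each tail has probability (1 + 12 + 66)/4096; doubling gives α = 158/4096 = 79/2048.

79/2048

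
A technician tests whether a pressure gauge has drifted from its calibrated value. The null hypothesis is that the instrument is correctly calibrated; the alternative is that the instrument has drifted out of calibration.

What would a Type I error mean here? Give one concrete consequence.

A Type I error is rejecting H₀ when H₀ is true.
Here that means pulling the instrument for recalibration when actually the instrument is correctly calibrated.

A Type I error would mean concluding that the instrument has drifted out of calibration when in fact the instrument is correctly calibrated. Consequence: a properly working instrument is taken offline unnecessarily.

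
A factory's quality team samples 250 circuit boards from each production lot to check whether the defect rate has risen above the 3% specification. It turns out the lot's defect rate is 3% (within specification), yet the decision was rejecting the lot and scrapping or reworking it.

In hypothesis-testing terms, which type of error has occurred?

Type I error

The null hypothesis here is that the lot's defect rate is 3% (within specification).
'Rejecting the lot and scrapping or reworking it' corresponds to rejecting H₀.
H₀ was rejected but H₀ is true — a Type I error (false positive).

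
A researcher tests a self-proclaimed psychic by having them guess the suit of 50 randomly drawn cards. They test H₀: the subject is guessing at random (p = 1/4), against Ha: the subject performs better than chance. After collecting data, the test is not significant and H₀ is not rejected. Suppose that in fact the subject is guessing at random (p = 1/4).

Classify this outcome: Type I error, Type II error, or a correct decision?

The test retained a true H₀ — the decision matches the true state.

No error (correct decision).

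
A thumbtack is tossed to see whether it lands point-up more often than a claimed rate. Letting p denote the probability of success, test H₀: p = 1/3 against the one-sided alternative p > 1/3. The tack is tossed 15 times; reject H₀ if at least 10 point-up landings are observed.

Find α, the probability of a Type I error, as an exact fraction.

α = P(reject H₀ | H₀ true) = P(X ≥ 10 | p = 1/3), with X ~ Binomial(15, 1/3).
P(X ≥ 10) = Σ_{j=10}^{15} C(15,j)·(1/3)^j·(2/3)^{15-j} = 122027/14348907.

122027/14348907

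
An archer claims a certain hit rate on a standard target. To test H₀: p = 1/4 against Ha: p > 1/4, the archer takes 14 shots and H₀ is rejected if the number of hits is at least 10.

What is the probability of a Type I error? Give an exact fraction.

91771/268435456

α = P(reject H₀ | H₀ true) = P(K ≥ 10 | p = 1/4), with K ~ Binomial(14, 1/4).
Adding the binomial terms for j = 10 through 14 with p = 1/4 yields 91771/268435456.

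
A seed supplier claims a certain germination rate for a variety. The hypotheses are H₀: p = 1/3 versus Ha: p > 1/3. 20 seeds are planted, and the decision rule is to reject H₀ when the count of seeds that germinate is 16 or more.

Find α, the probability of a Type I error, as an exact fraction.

α = P(reject H₀ | H₀ true) = P(K ≥ 16 | p = 1/3), with K ~ Binomial(20, 1/3).
Summing C(20,j)(1/3)^j(2/3)^{20−j} for j = 16,…,20 gives 29147/1162261467.

29147/1162261467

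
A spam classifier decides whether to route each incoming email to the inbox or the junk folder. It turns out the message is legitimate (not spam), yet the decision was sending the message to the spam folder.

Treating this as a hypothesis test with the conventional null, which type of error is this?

The null hypothesis here is that the message is legitimate (not spam).
'Sending the message to the spam folder' corresponds to rejecting H₀.
H₀ was rejected but H₀ is true — a Type I error (false positive).

Type I error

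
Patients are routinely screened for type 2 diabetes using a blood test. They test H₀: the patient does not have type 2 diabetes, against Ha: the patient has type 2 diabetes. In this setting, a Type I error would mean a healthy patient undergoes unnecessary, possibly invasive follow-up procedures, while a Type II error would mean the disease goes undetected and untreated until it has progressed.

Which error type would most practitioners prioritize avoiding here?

Type II error

The Type II consequence (the disease goes undetected and untreated until it has progressed) is more severe than the Type I consequence (a healthy patient undergoes unnecessary, possibly invasive follow-up procedures).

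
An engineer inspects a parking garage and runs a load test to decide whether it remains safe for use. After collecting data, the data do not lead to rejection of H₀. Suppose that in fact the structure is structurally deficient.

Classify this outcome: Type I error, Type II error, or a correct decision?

Type II error

The conventional null hypothesis here is that the structure meets the required load capacity (safe).
H₀ was not rejected, but H₀ is actually false.
Failing to reject a false null hypothesis is a Type II error (false negative).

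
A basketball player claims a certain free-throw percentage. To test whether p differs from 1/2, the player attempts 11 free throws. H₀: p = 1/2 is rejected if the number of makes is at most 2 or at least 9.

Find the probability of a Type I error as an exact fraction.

α = P(X ≤ 2 or X ≥ 9 | p = 1/2), X ~ Binomial(11, 1/2).
Each tail has probability (1 + 11 + 55)/2048; doubling gives α = 134/2048 = 67/1024.

67/1024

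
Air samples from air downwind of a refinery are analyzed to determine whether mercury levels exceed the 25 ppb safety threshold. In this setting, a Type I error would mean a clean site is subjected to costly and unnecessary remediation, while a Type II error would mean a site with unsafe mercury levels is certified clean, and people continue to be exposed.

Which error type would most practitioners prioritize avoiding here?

The Type II consequence (a site with unsafe mercury levels is certified clean, and people continue to be exposed) is more severe than the Type I consequence (a clean site is subjected to costly and unnecessary remediation).

Type II error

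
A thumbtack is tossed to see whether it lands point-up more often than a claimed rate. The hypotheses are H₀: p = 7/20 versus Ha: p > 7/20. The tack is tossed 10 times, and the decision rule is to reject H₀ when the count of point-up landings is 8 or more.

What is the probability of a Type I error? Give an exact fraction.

Under H₀, Y ~ Binomial(10, 7/20), and α = P(Y ≥ 8).
P(Y ≥ 8) = Σ_{j=8}^{10} C(10,j)·(7/20)^j·(13/20)^{10-j} = 12342438941/2560000000000.

12342438941/2560000000000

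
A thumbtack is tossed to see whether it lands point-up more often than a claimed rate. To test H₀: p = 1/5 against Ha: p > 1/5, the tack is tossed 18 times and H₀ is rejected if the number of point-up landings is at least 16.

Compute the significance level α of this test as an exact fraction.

α = P(reject H₀ | H₀ true) = P(S ≥ 16 | p = 1/5), with S ~ Binomial(18, 1/5).
Summing C(18,j)(1/5)^j(4/5)^{18−j} for j = 16,…,18 gives 2521/3814697265625.

2521/3814697265625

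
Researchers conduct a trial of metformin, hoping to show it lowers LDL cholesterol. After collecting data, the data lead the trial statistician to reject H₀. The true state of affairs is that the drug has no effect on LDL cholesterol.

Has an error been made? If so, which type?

Type I error

The conventional null hypothesis here is that the drug has no effect on LDL cholesterol.
H₀ was rejected, but H₀ is actually true.
Rejecting a true null hypothesis is a Type I error (false positive).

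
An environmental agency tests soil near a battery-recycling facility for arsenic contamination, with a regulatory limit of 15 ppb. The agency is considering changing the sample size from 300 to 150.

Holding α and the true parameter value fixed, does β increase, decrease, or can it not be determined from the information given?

It increases.

Reducing n widens both sampling distributions, so the test has less ability to distinguish Ha from H₀.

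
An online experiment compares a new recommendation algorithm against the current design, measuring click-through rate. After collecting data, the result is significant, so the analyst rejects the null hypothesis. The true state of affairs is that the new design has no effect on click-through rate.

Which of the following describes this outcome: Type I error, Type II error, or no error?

Type I error

The conventional null hypothesis here is that the new design has no effect on click-through rate.
H₀ was rejected, but H₀ is actually true.
Rejecting a true null hypothesis is a Type I error (false positive).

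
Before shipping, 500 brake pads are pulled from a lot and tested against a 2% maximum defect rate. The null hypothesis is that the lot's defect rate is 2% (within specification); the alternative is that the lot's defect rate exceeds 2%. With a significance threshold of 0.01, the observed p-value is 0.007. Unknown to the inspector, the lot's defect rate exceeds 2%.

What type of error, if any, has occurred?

Since p = 0.007 < α = 0.01, H₀ is rejected.
H₀ is false (actually the lot's defect rate exceeds 2%).
The decision matches the true state — no error.

No error — this is a correct decision.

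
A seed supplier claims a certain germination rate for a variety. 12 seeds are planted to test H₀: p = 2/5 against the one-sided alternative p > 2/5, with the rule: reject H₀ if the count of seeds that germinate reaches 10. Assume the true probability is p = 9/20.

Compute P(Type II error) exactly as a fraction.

812745962073749/819200000000000

β = P(fail to reject H₀ | Ha true) = P(X ≤ 9 | p = 9/20), X ~ Binomial(12, 9/20).
Equivalently, β = 1 − P(X ≥ 10) = 812745962073749/819200000000000.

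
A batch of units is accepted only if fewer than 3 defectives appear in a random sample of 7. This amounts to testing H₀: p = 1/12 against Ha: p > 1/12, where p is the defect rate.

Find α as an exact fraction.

Under H₀, S ~ Binomial(7, 1/12); the Type I error rate is P(S ≥ 3).
Computing the lower-tail complement: 1 − 11756723/11943936 = 187213/11943936.

187213/11943936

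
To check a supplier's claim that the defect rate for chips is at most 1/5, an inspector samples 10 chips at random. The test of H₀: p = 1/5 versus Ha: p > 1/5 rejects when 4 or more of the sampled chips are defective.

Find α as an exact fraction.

The significance level is the probability, assuming p = 1/5, of seeing 4 or more defectives in 10 draws.
Computing the lower-tail complement: 1 − 8585216/9765625 = 1180409/9765625.

1180409/9765625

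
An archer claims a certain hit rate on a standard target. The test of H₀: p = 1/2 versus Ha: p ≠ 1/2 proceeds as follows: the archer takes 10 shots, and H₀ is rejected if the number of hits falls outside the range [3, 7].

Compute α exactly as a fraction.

Under H₀, S ~ Binomial(10, 1/2); α is the probability of landing in either tail, P(S ≤ 2) + P(S ≥ 8).
Each tail has probability (1 + 10 + 45)/1024; doubling gives α = 112/1024 = 7/64.

7/64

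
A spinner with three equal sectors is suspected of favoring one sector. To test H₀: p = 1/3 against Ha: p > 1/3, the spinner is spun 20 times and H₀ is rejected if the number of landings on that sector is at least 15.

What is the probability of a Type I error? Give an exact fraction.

α = P(reject H₀ | H₀ true) = P(Y ≥ 15 | p = 1/3), with Y ~ Binomial(20, 1/3).
Adding the binomial terms for j = 15 through 20 with p = 1/3 yields 64841/387420489.

64841/387420489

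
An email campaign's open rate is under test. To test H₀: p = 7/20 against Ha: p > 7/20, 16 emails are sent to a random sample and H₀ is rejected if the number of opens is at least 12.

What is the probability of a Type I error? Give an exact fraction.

34138552149875229/26214400000000000000

α = P(reject H₀ | H₀ true) = P(Y ≥ 12 | p = 7/20), with Y ~ Binomial(16, 7/20).
Adding the binomial terms for j = 12 through 16 with p = 7/20 yields 34138552149875229/26214400000000000000.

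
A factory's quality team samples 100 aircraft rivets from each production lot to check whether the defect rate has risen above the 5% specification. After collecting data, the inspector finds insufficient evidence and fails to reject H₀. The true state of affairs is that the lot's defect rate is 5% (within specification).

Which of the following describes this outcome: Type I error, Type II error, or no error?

Neither — the decision is correct.

The conventional null hypothesis here is that the lot's defect rate is 5% (within specification).
The test retained a true H₀ — the decision matches the true state.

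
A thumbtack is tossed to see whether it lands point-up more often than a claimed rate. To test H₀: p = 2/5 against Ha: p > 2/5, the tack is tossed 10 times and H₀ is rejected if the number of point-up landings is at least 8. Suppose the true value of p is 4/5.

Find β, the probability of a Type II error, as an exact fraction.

A Type II error is failing to reject when Ha holds: with p = 4/5, β = P(Y ≤ 7).
Equivalently, β = 1 − P(Y ≥ 8) = 3146489/9765625.

3146489/9765625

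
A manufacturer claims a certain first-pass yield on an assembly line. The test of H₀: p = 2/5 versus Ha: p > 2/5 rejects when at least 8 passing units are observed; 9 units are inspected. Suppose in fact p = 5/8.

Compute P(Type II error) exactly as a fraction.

3803679/4194304

A Type II error is failing to reject when Ha holds: with p = 5/8, β = P(Y ≤ 7).
Summing C(9,j)·(5/8)^j·(3/8)^{9-j} for j = 0..7 gives 3803679/4194304.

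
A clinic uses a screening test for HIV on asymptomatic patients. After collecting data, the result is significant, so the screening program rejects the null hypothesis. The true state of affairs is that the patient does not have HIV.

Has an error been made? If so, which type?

Type I error

The conventional null hypothesis here is that the patient does not have HIV.
H₀ was rejected, but H₀ is actually true.
Rejecting a true null hypothesis is a Type I error (false positive).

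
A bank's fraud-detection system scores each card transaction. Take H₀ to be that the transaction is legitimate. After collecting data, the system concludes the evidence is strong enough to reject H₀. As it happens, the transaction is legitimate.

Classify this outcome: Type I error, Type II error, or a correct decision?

H₀ was rejected, but H₀ is actually true.
Rejecting a true null hypothesis is a Type I error (false positive).

Type I error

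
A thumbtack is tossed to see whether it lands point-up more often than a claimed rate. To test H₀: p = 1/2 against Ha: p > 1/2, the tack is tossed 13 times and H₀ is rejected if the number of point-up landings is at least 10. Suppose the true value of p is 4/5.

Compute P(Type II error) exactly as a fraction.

61688401/244140625

A Type II error is failing to reject when Ha holds: with p = 4/5, β = P(X ≤ 9).
Summing C(13,j)·(4/5)^j·(1/5)^{13-j} for j = 0..9 gives 61688401/244140625.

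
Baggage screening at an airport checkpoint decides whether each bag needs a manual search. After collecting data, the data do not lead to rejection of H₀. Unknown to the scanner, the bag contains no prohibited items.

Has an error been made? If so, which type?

Neither — the decision is correct.

The conventional null hypothesis here is that the bag contains no prohibited items.
The test retained a true H₀ — the decision matches the true state.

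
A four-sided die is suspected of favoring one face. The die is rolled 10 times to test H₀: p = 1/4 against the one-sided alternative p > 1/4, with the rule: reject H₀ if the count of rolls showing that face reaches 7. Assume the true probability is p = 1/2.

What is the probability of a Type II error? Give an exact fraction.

53/64

β = P(fail to reject H₀ | Ha true) = P(X ≤ 6 | p = 1/2), X ~ Binomial(10, 1/2).
Adding the binomial probabilities P(X=0)+…+P(X=6) at p = 1/2 gives 53/64.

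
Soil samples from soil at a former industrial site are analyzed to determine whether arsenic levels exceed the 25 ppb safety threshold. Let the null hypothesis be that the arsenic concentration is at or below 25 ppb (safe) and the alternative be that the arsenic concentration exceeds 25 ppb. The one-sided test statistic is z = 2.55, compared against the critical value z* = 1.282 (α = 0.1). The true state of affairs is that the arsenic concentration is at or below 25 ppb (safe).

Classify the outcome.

Since z = 2.55 > z* = 1.282, H₀ is rejected.
H₀ is true (actually the arsenic concentration is at or below 25 ppb (safe)).
Rejecting a true H₀ is a Type I error.

Type I error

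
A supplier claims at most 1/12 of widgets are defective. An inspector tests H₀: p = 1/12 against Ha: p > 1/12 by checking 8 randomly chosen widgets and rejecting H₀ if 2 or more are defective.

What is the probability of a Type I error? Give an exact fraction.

59725447/429981696

α = P(reject H₀ | H₀ true) = P(K ≥ 2 | p = 1/12), K ~ Binomial(8, 1/12).
α = 1 − P(K ≤ 1) = 1 − 370256249/429981696 = 59725447/429981696.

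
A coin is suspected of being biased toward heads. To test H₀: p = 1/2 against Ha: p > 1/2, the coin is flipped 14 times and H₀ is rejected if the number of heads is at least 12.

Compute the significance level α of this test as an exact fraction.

53/8192

Under H₀, K ~ Binomial(14, 1/2), and α = P(K ≥ 12).
That's C(14,12) + C(14,13) + C(14,14) over 2^14, i.e. (91 + 14 + 1)/16384 = 106/16384 = 53/8192.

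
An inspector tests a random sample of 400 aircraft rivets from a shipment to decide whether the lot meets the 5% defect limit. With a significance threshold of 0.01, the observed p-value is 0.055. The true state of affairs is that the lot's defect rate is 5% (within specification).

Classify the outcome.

No error (correct decision).

The conventional null hypothesis is that the lot's defect rate is 5% (within specification).
Since p = 0.055 ≥ α = 0.01, H₀ is not rejected.
H₀ is true (actually the lot's defect rate is 5% (within specification)).
The decision matches the true state — no error.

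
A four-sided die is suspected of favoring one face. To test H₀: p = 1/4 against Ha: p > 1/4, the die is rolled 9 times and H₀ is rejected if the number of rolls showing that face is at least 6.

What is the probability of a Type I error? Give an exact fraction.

655/65536

Under H₀, X ~ Binomial(9, 1/4), and α = P(X ≥ 6).
P(X ≥ 6) = Σ_{j=6}^{9} C(9,j)·(1/4)^j·(3/4)^{9-j} = 655/65536.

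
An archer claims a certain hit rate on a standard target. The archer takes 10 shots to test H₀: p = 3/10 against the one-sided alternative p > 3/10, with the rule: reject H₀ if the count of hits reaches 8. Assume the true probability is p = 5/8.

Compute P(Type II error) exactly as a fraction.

Under the alternative p = 5/8, X ~ Binomial(10, 5/8); β is the probability the test does not reject, P(X < 8).
Equivalently, β = 1 − P(X ≥ 8) = 211794831/268435456.

211794831/268435456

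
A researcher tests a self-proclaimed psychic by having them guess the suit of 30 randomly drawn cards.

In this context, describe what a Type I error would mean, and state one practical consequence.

A Type I error would mean concluding that the subject performs better than chance when in fact the subject is guessing at random (p = 1/4). Consequence: a lucky guesser is credited with psychic ability.

With the conventional null hypothesis that the subject is guessing at random (p = 1/4):
A Type I error is rejecting H₀ when H₀ is true.
Here that means concluding the subject has some ability beyond chance when actually the subject is guessing at random (p = 1/4).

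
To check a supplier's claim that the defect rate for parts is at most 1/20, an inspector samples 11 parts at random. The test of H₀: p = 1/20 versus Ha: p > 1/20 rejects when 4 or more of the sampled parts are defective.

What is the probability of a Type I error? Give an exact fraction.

The significance level is the probability, assuming p = 1/20, of seeing 4 or more defectives in 11 draws.
α = 1 − P(X ≤ 3) = 1 − 5112052475341/5120000000000 = 7947524659/5120000000000.

7947524659/5120000000000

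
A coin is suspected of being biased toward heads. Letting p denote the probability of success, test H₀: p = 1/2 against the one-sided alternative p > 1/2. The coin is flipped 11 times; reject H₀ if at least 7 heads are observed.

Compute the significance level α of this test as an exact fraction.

The Type I error probability is α = P(X ≥ 7) computed under H₀, where X ~ Binomial(11, 1/2).
Summing the upper tail: (330 + 165 + 55 + 11 + 1) / 2^11 = 562/2048 = 281/1024.

281/1024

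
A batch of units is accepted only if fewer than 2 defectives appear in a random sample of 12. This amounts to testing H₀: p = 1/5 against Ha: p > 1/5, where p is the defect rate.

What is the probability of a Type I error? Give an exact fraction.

The significance level is the probability, assuming p = 1/5, of seeing 2 or more defectives in 12 draws.
Via the complement, α = 1 − Σ_{j=0}^{1} C(12,j)(1/5)^j(4/5)^{12-j} = 177031761/244140625.

177031761/244140625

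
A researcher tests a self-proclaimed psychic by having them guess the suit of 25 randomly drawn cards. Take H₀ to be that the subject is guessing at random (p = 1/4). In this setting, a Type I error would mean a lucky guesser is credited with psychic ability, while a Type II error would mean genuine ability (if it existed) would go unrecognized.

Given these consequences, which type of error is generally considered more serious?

The Type I consequence (a lucky guesser is credited with psychic ability) is more severe than the Type II consequence (genuine ability (if it existed) would go unrecognized).

Type I error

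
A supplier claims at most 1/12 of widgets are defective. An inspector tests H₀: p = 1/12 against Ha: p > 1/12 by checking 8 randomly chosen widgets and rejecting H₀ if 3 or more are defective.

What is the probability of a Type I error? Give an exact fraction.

The significance level is the probability, assuming p = 1/12, of seeing 3 or more defectives in 8 draws.
Computing the lower-tail complement: 1 − 139953319/143327232 = 3373913/143327232.

3373913/143327232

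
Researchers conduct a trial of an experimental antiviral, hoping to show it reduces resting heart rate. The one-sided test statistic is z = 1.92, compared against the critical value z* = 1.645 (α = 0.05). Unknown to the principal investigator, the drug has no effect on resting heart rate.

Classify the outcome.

The conventional null hypothesis is that the drug has no effect on resting heart rate.
Since z = 1.92 > z* = 1.645, H₀ is rejected.
H₀ is true (actually the drug has no effect on resting heart rate).
Rejecting a true H₀ is a Type I error.

Type I error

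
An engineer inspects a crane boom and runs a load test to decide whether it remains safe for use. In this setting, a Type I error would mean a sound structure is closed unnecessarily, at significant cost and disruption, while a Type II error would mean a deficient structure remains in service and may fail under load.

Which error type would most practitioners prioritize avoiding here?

Type II error

The Type II consequence (a deficient structure remains in service and may fail under load) is more severe than the Type I consequence (a sound structure is closed unnecessarily, at significant cost and disruption).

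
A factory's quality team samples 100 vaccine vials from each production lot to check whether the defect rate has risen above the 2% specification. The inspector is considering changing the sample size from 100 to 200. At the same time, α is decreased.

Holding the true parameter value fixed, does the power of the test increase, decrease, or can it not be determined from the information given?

The first change alone would make β decrease; the second alone would make β increase. Which effect dominates depends on the magnitudes, which are not given.
Since power = 1 − β, the effect on power is likewise indeterminate.

Cannot be determined from the information given.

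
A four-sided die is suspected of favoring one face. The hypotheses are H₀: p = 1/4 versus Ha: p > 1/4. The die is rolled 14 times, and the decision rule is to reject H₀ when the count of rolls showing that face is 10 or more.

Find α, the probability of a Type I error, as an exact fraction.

91771/268435456

α = P(reject H₀ | H₀ true) = P(Y ≥ 10 | p = 1/4), with Y ~ Binomial(14, 1/4).
Adding the binomial terms for j = 10 through 14 with p = 1/4 yields 91771/268435456.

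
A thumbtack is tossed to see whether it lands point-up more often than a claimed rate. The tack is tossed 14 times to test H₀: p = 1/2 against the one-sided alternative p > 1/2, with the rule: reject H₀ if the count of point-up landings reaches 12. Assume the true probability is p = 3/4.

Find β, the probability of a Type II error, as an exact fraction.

96485417/134217728

β = P(fail to reject H₀ | Ha true) = P(X ≤ 11 | p = 3/4), X ~ Binomial(14, 3/4).
Summing C(14,j)·(3/4)^j·(1/4)^{14-j} for j = 0..11 gives 96485417/134217728.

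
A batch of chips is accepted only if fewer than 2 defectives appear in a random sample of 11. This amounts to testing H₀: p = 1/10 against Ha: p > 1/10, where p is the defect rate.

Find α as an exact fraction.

1513215599/5000000000

Under H₀, Y ~ Binomial(11, 1/10); the Type I error rate is P(Y ≥ 2).
α = 1 − P(Y ≤ 1) = 1 − 3486784401/5000000000 = 1513215599/5000000000.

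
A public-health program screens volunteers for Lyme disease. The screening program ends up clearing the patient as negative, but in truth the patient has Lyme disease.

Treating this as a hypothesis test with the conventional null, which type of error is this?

The null hypothesis here is that the patient does not have Lyme disease.
'Clearing the patient as negative' corresponds to failing to reject H₀.
H₀ was not rejected but H₀ is false — a Type II error (false negative).

Type II error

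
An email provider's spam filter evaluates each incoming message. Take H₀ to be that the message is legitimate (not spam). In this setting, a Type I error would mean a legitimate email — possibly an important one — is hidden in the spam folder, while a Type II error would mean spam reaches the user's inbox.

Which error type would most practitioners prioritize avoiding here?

Type I error

The Type I consequence (a legitimate email — possibly an important one — is hidden in the spam folder) is more severe than the Type II consequence (spam reaches the user's inbox).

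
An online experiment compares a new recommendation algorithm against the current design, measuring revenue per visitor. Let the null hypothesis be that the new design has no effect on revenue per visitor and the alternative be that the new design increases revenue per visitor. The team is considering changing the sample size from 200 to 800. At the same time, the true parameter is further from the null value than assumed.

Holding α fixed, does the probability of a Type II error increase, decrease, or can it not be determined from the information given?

More data shrinks sampling variability; the test statistic under Ha concentrates further from the null value, making rejection more likely. A bigger departure from H₀ is easier for the test to detect, so it fails to reject less often. Both changes push β in the same direction.

It decreases.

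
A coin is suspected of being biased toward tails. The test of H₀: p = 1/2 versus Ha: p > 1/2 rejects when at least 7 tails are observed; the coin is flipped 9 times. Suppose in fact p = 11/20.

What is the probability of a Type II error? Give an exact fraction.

Under the alternative p = 11/20, K ~ Binomial(9, 11/20); β is the probability the test does not reject, P(K < 7).
Summing C(9,j)·(11/20)^j·(9/20)^{9-j} for j = 0..6 gives 54431799039/64000000000.

54431799039/64000000000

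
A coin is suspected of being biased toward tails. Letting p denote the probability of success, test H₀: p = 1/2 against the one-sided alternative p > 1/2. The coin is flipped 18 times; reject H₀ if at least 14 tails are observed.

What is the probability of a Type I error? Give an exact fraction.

253/16384

Under H₀, X ~ Binomial(18, 1/2), and α = P(X ≥ 14).
Summing the upper tail: (3060 + 816 + 153 + 18 + 1) / 2^18 = 4048/262144 = 253/16384.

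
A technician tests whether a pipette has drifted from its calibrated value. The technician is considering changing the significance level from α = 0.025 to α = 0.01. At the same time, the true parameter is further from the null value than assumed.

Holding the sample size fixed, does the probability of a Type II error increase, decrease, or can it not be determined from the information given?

The first change alone would make β increase; the second alone would make β decrease. Which effect dominates depends on the magnitudes, which are not given.

Cannot be determined from the information given.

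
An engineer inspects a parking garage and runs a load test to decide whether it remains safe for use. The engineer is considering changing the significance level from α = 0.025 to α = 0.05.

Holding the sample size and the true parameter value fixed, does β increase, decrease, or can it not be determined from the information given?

With a larger α the critical value moves toward the center, so more of the Ha sampling distribution lies in the rejection region.

It decreases.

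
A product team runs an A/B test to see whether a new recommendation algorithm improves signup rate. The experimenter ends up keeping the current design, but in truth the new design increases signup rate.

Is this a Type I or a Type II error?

The null hypothesis here is that the new design has no effect on signup rate.
'Keeping the current design' corresponds to failing to reject H₀.
H₀ was not rejected but H₀ is false — a Type II error (false negative).

Type II error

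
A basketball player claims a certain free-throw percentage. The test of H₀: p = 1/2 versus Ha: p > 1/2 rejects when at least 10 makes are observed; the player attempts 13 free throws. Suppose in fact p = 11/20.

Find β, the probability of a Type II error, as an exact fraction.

A Type II error is failing to reject when Ha holds: with p = 11/20, β = P(Y ≤ 9).
Adding the binomial probabilities P(Y=0)+…+P(Y=9) at p = 11/20 gives 1857697115702463/2048000000000000.

1857697115702463/2048000000000000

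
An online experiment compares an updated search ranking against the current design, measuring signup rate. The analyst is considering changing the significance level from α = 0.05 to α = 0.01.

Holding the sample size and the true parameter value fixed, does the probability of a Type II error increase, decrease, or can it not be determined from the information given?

It increases.

Tightening α shrinks the rejection region. When Ha holds, fewer sample outcomes clear the stricter threshold, so more fall in the acceptance region.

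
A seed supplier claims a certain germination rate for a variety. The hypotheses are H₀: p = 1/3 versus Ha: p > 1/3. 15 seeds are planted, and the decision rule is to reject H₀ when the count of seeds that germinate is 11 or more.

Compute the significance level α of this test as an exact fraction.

25931/14348907

Under H₀, K ~ Binomial(15, 1/3), and α = P(K ≥ 11).
P(K ≥ 11) = Σ_{j=11}^{15} C(15,j)·(1/3)^j·(2/3)^{15-j} = 25931/14348907.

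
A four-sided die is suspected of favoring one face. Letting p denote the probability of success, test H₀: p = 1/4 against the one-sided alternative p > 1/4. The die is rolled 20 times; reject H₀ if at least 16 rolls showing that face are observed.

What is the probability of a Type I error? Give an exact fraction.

106249/274877906944

The Type I error probability is α = P(S ≥ 16) computed under H₀, where S ~ Binomial(20, 1/4).
Summing C(20,j)(1/4)^j(3/4)^{20−j} for j = 16,…,20 gives 106249/274877906944.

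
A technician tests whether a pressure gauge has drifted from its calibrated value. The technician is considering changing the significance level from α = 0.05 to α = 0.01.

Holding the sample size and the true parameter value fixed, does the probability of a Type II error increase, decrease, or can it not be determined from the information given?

Tightening α shrinks the rejection region. When Ha holds, fewer sample outcomes clear the stricter threshold, so more fall in the acceptance region.

It increases.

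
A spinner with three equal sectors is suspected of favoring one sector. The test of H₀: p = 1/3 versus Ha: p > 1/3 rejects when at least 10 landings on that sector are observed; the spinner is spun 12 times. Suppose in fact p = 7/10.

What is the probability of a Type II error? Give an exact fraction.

β = P(fail to reject H₀ | Ha true) = P(Y ≤ 9 | p = 7/10), Y ~ Binomial(12, 7/10).
Equivalently, β = 1 − P(Y ≥ 10) = 149436930429/200000000000.

149436930429/200000000000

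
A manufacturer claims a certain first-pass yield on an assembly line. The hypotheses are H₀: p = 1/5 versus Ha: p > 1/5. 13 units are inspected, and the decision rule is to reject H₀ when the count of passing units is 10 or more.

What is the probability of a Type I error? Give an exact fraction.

Under H₀, K ~ Binomial(13, 1/5), and α = P(K ≥ 10).
Summing C(13,j)(1/5)^j(4/5)^{13−j} for j = 10,…,13 gives 3921/244140625.

3921/244140625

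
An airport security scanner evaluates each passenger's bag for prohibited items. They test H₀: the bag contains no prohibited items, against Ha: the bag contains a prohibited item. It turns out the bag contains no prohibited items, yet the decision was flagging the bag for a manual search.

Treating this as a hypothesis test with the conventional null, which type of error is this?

'Flagging the bag for a manual search' corresponds to rejecting H₀.
H₀ was rejected but H₀ is true — a Type I error (false positive).

Type I error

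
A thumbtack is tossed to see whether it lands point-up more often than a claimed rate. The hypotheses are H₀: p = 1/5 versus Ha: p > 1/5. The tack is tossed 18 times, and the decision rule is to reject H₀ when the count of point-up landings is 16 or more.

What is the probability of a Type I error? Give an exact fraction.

Under H₀, S ~ Binomial(18, 1/5), and α = P(S ≥ 16).
P(S ≥ 16) = Σ_{j=16}^{18} C(18,j)·(1/5)^j·(4/5)^{18-j} = 2521/3814697265625.

2521/3814697265625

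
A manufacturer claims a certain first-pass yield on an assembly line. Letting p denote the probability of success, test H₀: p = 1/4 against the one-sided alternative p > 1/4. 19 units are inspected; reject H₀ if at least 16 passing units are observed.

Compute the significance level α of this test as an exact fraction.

Under H₀, Y ~ Binomial(19, 1/4), and α = P(Y ≥ 16).
P(Y ≥ 16) = Σ_{j=16}^{19} C(19,j)·(1/4)^j·(3/4)^{19-j} = 1735/17179869184.

1735/17179869184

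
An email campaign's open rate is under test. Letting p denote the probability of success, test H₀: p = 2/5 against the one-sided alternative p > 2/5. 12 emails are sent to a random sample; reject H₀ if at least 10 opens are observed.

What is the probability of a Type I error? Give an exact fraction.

137216/48828125

The Type I error probability is α = P(Y ≥ 10) computed under H₀, where Y ~ Binomial(12, 2/5).
Adding the binomial terms for j = 10 through 12 with p = 2/5 yields 137216/48828125.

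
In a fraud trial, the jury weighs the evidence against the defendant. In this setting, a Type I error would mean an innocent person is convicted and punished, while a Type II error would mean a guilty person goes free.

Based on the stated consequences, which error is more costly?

The Type I consequence (an innocent person is convicted and punished) is more severe than the Type II consequence (a guilty person goes free).

Type I error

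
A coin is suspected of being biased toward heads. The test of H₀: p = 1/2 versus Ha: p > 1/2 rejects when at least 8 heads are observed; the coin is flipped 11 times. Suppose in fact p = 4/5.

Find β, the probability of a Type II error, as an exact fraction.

12589/78125

β = P(fail to reject H₀ | Ha true) = P(Y ≤ 7 | p = 4/5), Y ~ Binomial(11, 4/5).
Summing C(11,j)·(4/5)^j·(1/5)^{11-j} for j = 0..7 gives 12589/78125.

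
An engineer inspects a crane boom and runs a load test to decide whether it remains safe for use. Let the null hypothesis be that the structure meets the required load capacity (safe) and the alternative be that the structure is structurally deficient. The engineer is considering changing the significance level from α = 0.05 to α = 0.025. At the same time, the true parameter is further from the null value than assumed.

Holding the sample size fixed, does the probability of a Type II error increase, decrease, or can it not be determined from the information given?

Cannot be determined from the information given.

The first change alone would make β increase; the second alone would make β decrease. Which effect dominates depends on the magnitudes, which are not given.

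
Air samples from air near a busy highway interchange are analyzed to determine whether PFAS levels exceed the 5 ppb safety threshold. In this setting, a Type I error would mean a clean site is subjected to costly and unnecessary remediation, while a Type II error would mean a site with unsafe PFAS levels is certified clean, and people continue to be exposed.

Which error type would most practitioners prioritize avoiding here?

Type II error

The Type II consequence (a site with unsafe PFAS levels is certified clean, and people continue to be exposed) is more severe than the Type I consequence (a clean site is subjected to costly and unnecessary remediation).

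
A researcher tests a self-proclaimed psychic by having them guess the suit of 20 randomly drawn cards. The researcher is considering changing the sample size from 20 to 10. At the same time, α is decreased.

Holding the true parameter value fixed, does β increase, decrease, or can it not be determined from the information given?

Reducing n widens both sampling distributions, so the test has less ability to distinguish Ha from H₀. Lowering α raises the bar for rejection; under Ha, the test now fails to reject on outcomes it previously would have rejected. Both changes push β in the same direction.

It increases.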